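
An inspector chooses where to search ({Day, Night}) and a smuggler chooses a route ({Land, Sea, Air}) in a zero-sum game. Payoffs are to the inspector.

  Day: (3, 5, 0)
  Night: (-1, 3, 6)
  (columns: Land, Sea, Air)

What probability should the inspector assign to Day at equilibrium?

7/10

Row minima: Day → 0, Night → -1; maximin = 0.
Column maxima: Land → 3, Sea → 5, Air → 6; minimax = 3.
0 ≠ 3, so there is no saddle point; optimal play is mixed.
Sea is strictly dominated by Land (it gives the inspector strictly more in every row), so the smuggler never plays it.
On the remaining 2×2 (Day, Night vs Land, Air):
Let the inspector play Day with probability p. Expected payoff against Land: 3p + (-1)(1−p) = 4p − 1; against Air: 0p + 6(1−p) = −6p + 6.
Setting these equal: 4p − 1 = −6p + 6 ⇒ 10p = 7 ⇒ p = 7/10, and the value is (4)·(7/10) − 1 = 9/5.
For the smuggler: with q = P(Land), equating Day's and Night's payoffs gives 3q = −7q + 6 ⇒ q = 3/5.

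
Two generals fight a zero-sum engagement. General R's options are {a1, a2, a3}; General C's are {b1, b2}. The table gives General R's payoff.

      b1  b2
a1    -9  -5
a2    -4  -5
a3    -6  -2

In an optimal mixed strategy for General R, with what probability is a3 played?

1/5

Row minima: a1 → -9, a2 → -5, a3 → -6; maximin = -5.
Column maxima: b1 → -4, b2 → -2; minimax = -4.
-5 ≠ -4, so there is no saddle point; optimal play is mixed.
a1 is strictly dominated by a3, so General R never plays it.
On the remaining 2×2 (a2, a3 vs b1, b2):
Let General R play a2 with probability p. Expected payoff against b1: (-4)p + (-6)(1−p) = 2p − 6; against b2: (-5)p + (-2)(1−p) = −3p − 2.
Setting these equal: 2p − 6 = −3p − 2 ⇒ 5p = 4 ⇒ p = 4/5, and the value is (2)·(4/5) − 6 = -22/5.
For General C: with q = P(b1), equating a2's and a3's payoffs gives q − 5 = −4q − 2 ⇒ q = 3/5.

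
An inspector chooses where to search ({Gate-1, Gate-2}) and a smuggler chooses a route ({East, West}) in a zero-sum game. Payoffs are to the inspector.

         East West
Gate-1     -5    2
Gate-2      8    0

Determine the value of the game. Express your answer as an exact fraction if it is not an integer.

16/15

Row minima: Gate-1 → -5, Gate-2 → 0; maximin = 0.
Column maxima: East → 8, West → 2; minimax = 2.
0 ≠ 2, so there is no saddle point; optimal play is mixed.
Let the inspector play Gate-1 with probability p. Expected payoff against East: (-5)p + 8(1−p) = −13p + 8; against West: 2p + 0(1−p) = 2p.
Setting these equal: −13p + 8 = 2p ⇒ −15p = -8 ⇒ p = 8/15, and the value is (-13)·(8/15) + 8 = 16/15.
For the smuggler: with q = P(East), equating Gate-1's and Gate-2's payoffs gives −7q + 2 = 8q ⇒ q = 2/15.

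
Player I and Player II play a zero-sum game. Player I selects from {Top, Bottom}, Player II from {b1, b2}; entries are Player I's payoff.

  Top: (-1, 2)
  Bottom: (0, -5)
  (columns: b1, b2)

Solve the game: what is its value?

Row minima: Top → -1, Bottom → -5; maximin = -1.
Column maxima: b1 → 0, b2 → 2; minimax = 0.
-1 ≠ 0, so there is no saddle point; optimal play is mixed.
Let Player I play Top with probability p. Expected payoff against b1: (-1)p + 0(1−p) = −p; against b2: 2p + (-5)(1−p) = 7p − 5.
Setting these equal: −p = 7p − 5 ⇒ −8p = -5 ⇒ p = 5/8, and the value is (-1)·(5/8) = -5/8.
For Player II: with q = P(b1), equating Top's and Bottom's payoffs gives −3q + 2 = 5q − 5 ⇒ q = 7/8.

-5/8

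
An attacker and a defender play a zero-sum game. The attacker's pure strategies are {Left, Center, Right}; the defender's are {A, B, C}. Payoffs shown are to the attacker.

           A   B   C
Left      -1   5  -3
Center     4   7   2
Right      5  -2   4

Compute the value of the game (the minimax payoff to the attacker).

Row minima: Left → -3, Center → 2, Right → -2; maximin = 2.
Column maxima: A → 5, B → 7, C → 4; minimax = 4.
2 ≠ 4, so there is no saddle point; optimal play is mixed.
Left is strictly dominated by Center, so the attacker never plays it.
A is strictly dominated by C (it gives the attacker strictly more in every row), so the defender never plays it.
On the remaining 2×2 (Center, Right vs B, C):
Let the attacker play Center with probability p. Expected payoff against B: 7p + (-2)(1−p) = 9p − 2; against C: 2p + 4(1−p) = −2p + 4.
Setting these equal: 9p − 2 = −2p + 4 ⇒ 11p = 6 ⇒ p = 6/11, and the value is (9)·(6/11) − 2 = 32/11.
For the defender: with q = P(B), equating Center's and Right's payoffs gives 5q + 2 = −6q + 4 ⇒ q = 2/11.

32/11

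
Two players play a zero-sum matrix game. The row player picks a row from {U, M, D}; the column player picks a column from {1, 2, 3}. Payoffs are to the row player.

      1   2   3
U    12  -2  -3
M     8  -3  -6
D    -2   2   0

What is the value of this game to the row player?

-6/17

Row minima: U → -3, M → -6, D → -2; maximin = -2.
Column maxima: 1 → 12, 2 → 2, 3 → 0; minimax = 0.
-2 ≠ 0, so there is no saddle point; optimal play is mixed.
M is strictly dominated by U, so the row player never plays it.
2 is strictly dominated by 3 (it gives the row player strictly more in every row), so the column player never plays it.
On the remaining 2×2 (U, D vs 1, 3):
Let the row player play U with probability p. Expected payoff against 1: 12p + (-2)(1−p) = 14p − 2; against 3: (-3)p + 0(1−p) = −3p.
Setting these equal: 14p − 2 = −3p ⇒ 17p = 2 ⇒ p = 2/17, and the value is (14)·(2/17) − 2 = -6/17.
For the column player: with q = P(1), equating U's and D's payoffs gives 15q − 3 = −2q ⇒ q = 3/17.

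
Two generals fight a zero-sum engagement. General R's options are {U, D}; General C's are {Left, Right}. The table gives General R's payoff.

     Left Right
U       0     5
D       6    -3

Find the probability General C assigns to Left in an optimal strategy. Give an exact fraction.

Row minima: U → 0, D → -3; maximin = 0.
Column maxima: Left → 6, Right → 5; minimax = 5.
0 ≠ 5, so there is no saddle point; optimal play is mixed.
Let General R play U with probability p. Expected payoff against Left: 0p + 6(1−p) = −6p + 6; against Right: 5p + (-3)(1−p) = 8p − 3.
Setting these equal: −6p + 6 = 8p − 3 ⇒ −14p = -9 ⇒ p = 9/14, and the value is (-6)·(9/14) + 6 = 15/7.
For General C: with q = P(Left), equating U's and D's payoffs gives −5q + 5 = 9q − 3 ⇒ q = 4/7.

4/7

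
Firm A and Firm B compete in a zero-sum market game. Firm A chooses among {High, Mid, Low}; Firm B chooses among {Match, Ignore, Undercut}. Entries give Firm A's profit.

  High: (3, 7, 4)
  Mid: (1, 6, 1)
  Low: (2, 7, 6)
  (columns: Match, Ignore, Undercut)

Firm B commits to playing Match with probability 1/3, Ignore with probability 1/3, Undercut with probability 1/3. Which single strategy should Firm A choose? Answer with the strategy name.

Expected payoff of High: (1/3)·3 + (1/3)·7 + (1/3)·4 = 14/3.
Expected payoff of Mid: (1/3)·1 + (1/3)·6 + (1/3)·1 = 8/3.
Expected payoff of Low: (1/3)·2 + (1/3)·7 + (1/3)·6 = 5.
The largest is 5, so Firm A's best response is Low.

Low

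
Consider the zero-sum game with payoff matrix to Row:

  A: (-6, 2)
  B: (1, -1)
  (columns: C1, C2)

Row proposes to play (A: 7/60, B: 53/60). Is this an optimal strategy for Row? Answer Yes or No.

No

Against C1 this mix gives (7/60)·(-6) + (53/60)·1 = 11/60.
Against C2 this mix gives (7/60)·2 + (53/60)·(-1) = -13/20.
Column will play C2, holding Row to -13/20. Shifting weight toward the row that does better against C2 would raise this floor (the equalizing mix achieves -2/5 against both C2 and C1), so the proposed strategy is not optimal.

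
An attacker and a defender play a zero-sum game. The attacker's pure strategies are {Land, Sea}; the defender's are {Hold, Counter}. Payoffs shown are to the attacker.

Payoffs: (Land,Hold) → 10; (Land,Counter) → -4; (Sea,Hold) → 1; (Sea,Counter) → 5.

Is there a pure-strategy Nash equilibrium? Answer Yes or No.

No

Row minima: Land → -4, Sea → 1; maximin = 1.
Column maxima: Hold → 10, Counter → 5; minimax = 5.
1 ≠ 5, so no pure-strategy equilibrium exists.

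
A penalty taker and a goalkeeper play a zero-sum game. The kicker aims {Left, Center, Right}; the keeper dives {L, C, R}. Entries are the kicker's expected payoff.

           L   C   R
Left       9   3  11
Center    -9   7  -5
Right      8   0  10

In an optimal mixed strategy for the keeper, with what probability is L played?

2/11

Row minima: Left → 3, Center → -9, Right → 0; maximin = 3.
Column maxima: L → 9, C → 7, R → 11; minimax = 7.
3 ≠ 7, so there is no saddle point; optimal play is mixed.
Right is strictly dominated by Left, so the kicker never plays it.
R is strictly dominated by L (it gives the kicker strictly more in every row), so the keeper never plays it.
On the remaining 2×2 (Left, Center vs L, C):
Let the kicker play Left with probability p. Expected payoff against L: 9p + (-9)(1−p) = 18p − 9; against C: 3p + 7(1−p) = −4p + 7.
Setting these equal: 18p − 9 = −4p + 7 ⇒ 22p = 16 ⇒ p = 8/11, and the value is (18)·(8/11) − 9 = 45/11.
For the keeper: with q = P(L), equating Left's and Center's payoffs gives 6q + 3 = −16q + 7 ⇒ q = 2/11.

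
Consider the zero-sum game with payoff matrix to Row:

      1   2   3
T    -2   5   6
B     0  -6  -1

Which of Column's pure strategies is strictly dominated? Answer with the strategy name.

2 holds Row's payoff strictly below 3 in every row: 5 < 6, -6 < -1.
So 3 is strictly dominated for Column.

3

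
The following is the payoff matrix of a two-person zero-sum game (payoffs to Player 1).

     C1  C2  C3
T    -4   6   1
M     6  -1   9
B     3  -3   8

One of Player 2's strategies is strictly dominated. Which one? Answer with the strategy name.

C1 holds Player 1's payoff strictly below C3 in every row: -4 < 1, 6 < 9, 3 < 8.
So C3 is strictly dominated for Player 2.

C3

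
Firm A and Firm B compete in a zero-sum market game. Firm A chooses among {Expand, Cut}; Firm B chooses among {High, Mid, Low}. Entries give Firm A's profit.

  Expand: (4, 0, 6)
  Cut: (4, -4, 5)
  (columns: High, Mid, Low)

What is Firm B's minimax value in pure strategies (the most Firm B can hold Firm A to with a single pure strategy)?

0

Column maxima: High → 4, Mid → 0, Low → 6.
The smallest of these is 0.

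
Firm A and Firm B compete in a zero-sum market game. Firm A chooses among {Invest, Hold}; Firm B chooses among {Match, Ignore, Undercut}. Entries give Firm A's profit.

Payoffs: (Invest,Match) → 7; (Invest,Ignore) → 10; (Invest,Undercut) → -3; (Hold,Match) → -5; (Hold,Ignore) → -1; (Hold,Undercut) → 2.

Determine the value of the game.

-1/17

Row minima: Invest → -3, Hold → -5; maximin = -3.
Column maxima: Match → 7, Ignore → 10, Undercut → 2; minimax = 2.
-3 ≠ 2, so there is no saddle point; optimal play is mixed.
Ignore is strictly dominated by Match (it gives Firm A strictly more in every row), so Firm B never plays it.
On the remaining 2×2 (Invest, Hold vs Match, Undercut):
Let Firm A play Invest with probability p. Expected payoff against Match: 7p + (-5)(1−p) = 12p − 5; against Undercut: (-3)p + 2(1−p) = −5p + 2.
Setting these equal: 12p − 5 = −5p + 2 ⇒ 17p = 7 ⇒ p = 7/17, and the value is (12)·(7/17) − 5 = -1/17.
For Firm B: with q = P(Match), equating Invest's and Hold's payoffs gives 10q − 3 = −7q + 2 ⇒ q = 5/17.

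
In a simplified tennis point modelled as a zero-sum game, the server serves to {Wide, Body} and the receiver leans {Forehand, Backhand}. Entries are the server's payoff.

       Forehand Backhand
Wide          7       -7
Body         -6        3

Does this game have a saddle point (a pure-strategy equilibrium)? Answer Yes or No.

No

Row minima: Wide → -7, Body → -6; maximin = -6.
Column maxima: Forehand → 7, Backhand → 3; minimax = 3.
-6 ≠ 3, so no pure-strategy equilibrium exists.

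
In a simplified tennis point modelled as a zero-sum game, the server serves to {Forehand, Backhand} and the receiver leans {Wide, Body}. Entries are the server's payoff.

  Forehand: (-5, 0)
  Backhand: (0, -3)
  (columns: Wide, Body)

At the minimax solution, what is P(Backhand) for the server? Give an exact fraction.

5/8

Row minima: Forehand → -5, Backhand → -3; maximin = -3.
Column maxima: Wide → 0, Body → 0; minimax = 0.
-3 ≠ 0, so there is no saddle point; optimal play is mixed.
Let the server play Forehand with probability p. Expected payoff against Wide: (-5)p + 0(1−p) = −5p; against Body: 0p + (-3)(1−p) = 3p − 3.
Setting these equal: −5p = 3p − 3 ⇒ −8p = -3 ⇒ p = 3/8, and the value is (-5)·(3/8) = -15/8.
For the receiver: with q = P(Wide), equating Forehand's and Backhand's payoffs gives −5q = 3q − 3 ⇒ q = 3/8.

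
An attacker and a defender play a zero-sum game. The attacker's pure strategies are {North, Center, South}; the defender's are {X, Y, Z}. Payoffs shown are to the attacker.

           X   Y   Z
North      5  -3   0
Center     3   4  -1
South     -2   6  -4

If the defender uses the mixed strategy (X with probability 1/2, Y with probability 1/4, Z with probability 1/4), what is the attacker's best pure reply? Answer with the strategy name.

Expected payoff of North: (1/2)·5 + (1/4)·(-3) + (1/4)·0 = 7/4.
Expected payoff of Center: (1/2)·3 + (1/4)·4 + (1/4)·(-1) = 9/4.
Expected payoff of South: (1/2)·(-2) + (1/4)·6 + (1/4)·(-4) = -1/2.
The largest is 9/4, so the attacker's best response is Center.

Center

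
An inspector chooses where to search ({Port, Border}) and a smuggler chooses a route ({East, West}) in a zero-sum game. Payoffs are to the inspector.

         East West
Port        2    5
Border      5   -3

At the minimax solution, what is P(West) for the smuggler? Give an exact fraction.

Row minima: Port → 2, Border → -3; maximin = 2.
Column maxima: East → 5, West → 5; minimax = 5.
2 ≠ 5, so there is no saddle point; optimal play is mixed.
Let the inspector play Port with probability p. Expected payoff against East: 2p + 5(1−p) = −3p + 5; against West: 5p + (-3)(1−p) = 8p − 3.
Setting these equal: −3p + 5 = 8p − 3 ⇒ −11p = -8 ⇒ p = 8/11, and the value is (-3)·(8/11) + 5 = 31/11.
For the smuggler: with q = P(East), equating Port's and Border's payoffs gives −3q + 5 = 8q − 3 ⇒ q = 8/11.

3/11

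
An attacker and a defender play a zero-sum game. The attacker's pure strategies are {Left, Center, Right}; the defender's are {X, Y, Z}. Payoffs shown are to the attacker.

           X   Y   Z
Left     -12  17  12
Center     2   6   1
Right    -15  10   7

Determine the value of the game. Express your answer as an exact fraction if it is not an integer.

36/25

Row minima: Left → -12, Center → 1, Right → -15; maximin = 1.
Column maxima: X → 2, Y → 17, Z → 12; minimax = 2.
1 ≠ 2, so there is no saddle point; optimal play is mixed.
Right is strictly dominated by Left, so the attacker never plays it.
Y is strictly dominated by X (it gives the attacker strictly more in every row), so the defender never plays it.
On the remaining 2×2 (Left, Center vs X, Z):
Let the attacker play Left with probability p. Expected payoff against X: (-12)p + 2(1−p) = −14p + 2; against Z: 12p + 1(1−p) = 11p + 1.
Setting these equal: −14p + 2 = 11p + 1 ⇒ −25p = -1 ⇒ p = 1/25, and the value is (-14)·(1/25) + 2 = 36/25.
For the defender: with q = P(X), equating Left's and Center's payoffs gives −24q + 12 = q + 1 ⇒ q = 11/25.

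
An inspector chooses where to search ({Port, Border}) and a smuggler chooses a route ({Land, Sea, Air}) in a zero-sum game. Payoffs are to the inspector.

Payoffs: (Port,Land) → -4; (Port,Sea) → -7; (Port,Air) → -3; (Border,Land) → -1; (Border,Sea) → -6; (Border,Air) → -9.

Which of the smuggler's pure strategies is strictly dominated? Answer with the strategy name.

Sea holds the inspector's payoff strictly below Land in every row: -7 < -4, -6 < -1.
So Land is strictly dominated for the smuggler.

Land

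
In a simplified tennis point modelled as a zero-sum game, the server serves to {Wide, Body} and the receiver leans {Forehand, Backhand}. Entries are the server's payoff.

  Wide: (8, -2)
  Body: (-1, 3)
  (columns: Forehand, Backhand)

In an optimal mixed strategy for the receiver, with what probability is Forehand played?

5/14

Row minima: Wide → -2, Body → -1; maximin = -1.
Column maxima: Forehand → 8, Backhand → 3; minimax = 3.
-1 ≠ 3, so there is no saddle point; optimal play is mixed.
Let the server play Wide with probability p. Expected payoff against Forehand: 8p + (-1)(1−p) = 9p − 1; against Backhand: (-2)p + 3(1−p) = −5p + 3.
Setting these equal: 9p − 1 = −5p + 3 ⇒ 14p = 4 ⇒ p = 2/7, and the value is (9)·(2/7) − 1 = 11/7.
For the receiver: with q = P(Forehand), equating Wide's and Body's payoffs gives 10q − 2 = −4q + 3 ⇒ q = 5/14.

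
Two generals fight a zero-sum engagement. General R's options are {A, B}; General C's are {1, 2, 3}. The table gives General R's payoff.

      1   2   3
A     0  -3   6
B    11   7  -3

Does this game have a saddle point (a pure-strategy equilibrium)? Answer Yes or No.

Row minima: A → -3, B → -3; maximin = -3.
Column maxima: 1 → 11, 2 → 7, 3 → 6; minimax = 6.
-3 ≠ 6, so no pure-strategy equilibrium exists.

No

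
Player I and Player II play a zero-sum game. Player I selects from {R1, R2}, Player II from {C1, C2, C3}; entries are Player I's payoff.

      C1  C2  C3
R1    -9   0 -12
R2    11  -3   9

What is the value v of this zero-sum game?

Row minima: R1 → -12, R2 → -3; maximin = -3.
Column maxima: C1 → 11, C2 → 0, C3 → 9; minimax = 0.
-3 ≠ 0, so there is no saddle point; optimal play is mixed.
C1 is strictly dominated by C3 (it gives Player I strictly more in every row), so Player II never plays it.
On the remaining 2×2 (R1, R2 vs C2, C3):
Let Player I play R1 with probability p. Expected payoff against C2: 0p + (-3)(1−p) = 3p − 3; against C3: (-12)p + 9(1−p) = −21p + 9.
Setting these equal: 3p − 3 = −21p + 9 ⇒ 24p = 12 ⇒ p = 1/2, and the value is (3)·(1/2) − 3 = -3/2.
For Player II: with q = P(C2), equating R1's and R2's payoffs gives 12q − 12 = −12q + 9 ⇒ q = 7/8.

-3/2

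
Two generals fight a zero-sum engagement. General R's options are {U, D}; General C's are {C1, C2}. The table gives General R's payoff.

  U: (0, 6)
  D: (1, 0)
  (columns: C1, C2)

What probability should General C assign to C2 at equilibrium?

Row minima: U → 0, D → 0; maximin = 0.
Column maxima: C1 → 1, C2 → 6; minimax = 1.
0 ≠ 1, so there is no saddle point; optimal play is mixed.
Let General R play U with probability p. Expected payoff against C1: 0p + 1(1−p) = −p + 1; against C2: 6p + 0(1−p) = 6p.
Setting these equal: −p + 1 = 6p ⇒ −7p = -1 ⇒ p = 1/7, and the value is (-1)·(1/7) + 1 = 6/7.
For General C: with q = P(C1), equating U's and D's payoffs gives −6q + 6 = q ⇒ q = 6/7.

1/7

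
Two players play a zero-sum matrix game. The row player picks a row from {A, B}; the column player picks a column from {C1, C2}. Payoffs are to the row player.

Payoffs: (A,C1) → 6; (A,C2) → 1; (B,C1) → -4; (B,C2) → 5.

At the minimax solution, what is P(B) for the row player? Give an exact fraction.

Row minima: A → 1, B → -4; maximin = 1.
Column maxima: C1 → 6, C2 → 5; minimax = 5.
1 ≠ 5, so there is no saddle point; optimal play is mixed.
Let the row player play A with probability p. Expected payoff against C1: 6p + (-4)(1−p) = 10p − 4; against C2: 1p + 5(1−p) = −4p + 5.
Setting these equal: 10p − 4 = −4p + 5 ⇒ 14p = 9 ⇒ p = 9/14, and the value is (10)·(9/14) − 4 = 17/7.
For the column player: with q = P(C1), equating A's and B's payoffs gives 5q + 1 = −9q + 5 ⇒ q = 2/7.

5/14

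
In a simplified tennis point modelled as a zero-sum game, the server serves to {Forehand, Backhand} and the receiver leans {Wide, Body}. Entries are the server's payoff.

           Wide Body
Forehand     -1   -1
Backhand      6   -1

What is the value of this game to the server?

-1

Row minima: Forehand → -1, Backhand → -1; maximin = -1.
Column maxima: Wide → 6, Body → -1; minimax = -1.
Since maximin = minimax = -1, there is a saddle point and the value is -1.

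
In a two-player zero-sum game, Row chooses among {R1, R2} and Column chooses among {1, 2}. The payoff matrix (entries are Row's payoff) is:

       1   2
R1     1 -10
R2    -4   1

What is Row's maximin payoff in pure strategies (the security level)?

-4

Row minima: R1 → -10, R2 → -4.
The best of these is -4.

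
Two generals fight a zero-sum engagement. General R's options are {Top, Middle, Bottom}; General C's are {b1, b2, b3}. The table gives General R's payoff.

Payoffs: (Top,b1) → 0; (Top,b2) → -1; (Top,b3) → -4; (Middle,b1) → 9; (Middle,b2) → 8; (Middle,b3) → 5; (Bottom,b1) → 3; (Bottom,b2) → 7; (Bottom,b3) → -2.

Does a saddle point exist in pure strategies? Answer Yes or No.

Yes

Row minima: Top → -4, Middle → 5, Bottom → -2; maximin = 5.
Column maxima: b1 → 9, b2 → 8, b3 → 5; minimax = 5.
maximin = minimax = 5, so a saddle point exists.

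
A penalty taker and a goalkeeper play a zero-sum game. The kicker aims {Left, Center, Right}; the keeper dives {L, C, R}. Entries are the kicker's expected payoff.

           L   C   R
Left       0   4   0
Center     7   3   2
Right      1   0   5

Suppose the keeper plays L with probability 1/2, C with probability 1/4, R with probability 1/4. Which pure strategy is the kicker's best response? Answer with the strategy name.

Expected payoff of Left: (1/2)·0 + (1/4)·4 + (1/4)·0 = 1.
Expected payoff of Center: (1/2)·7 + (1/4)·3 + (1/4)·2 = 19/4.
Expected payoff of Right: (1/2)·1 + (1/4)·0 + (1/4)·5 = 7/4.
The largest is 19/4, so the kicker's best response is Center.

Center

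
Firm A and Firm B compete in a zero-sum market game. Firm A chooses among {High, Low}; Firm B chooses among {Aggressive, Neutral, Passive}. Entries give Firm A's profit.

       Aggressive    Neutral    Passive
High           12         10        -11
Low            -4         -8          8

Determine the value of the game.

Row minima: High → -11, Low → -8; maximin = -8.
Column maxima: Aggressive → 12, Neutral → 10, Passive → 8; minimax = 8.
-8 ≠ 8, so there is no saddle point; optimal play is mixed.
Aggressive is strictly dominated by Neutral (it gives Firm A strictly more in every row), so Firm B never plays it.
On the remaining 2×2 (High, Low vs Neutral, Passive):
Let Firm A play High with probability p. Expected payoff against Neutral: 10p + (-8)(1−p) = 18p − 8; against Passive: (-11)p + 8(1−p) = −19p + 8.
Setting these equal: 18p − 8 = −19p + 8 ⇒ 37p = 16 ⇒ p = 16/37, and the value is (18)·(16/37) − 8 = -8/37.
For Firm B: with q = P(Neutral), equating High's and Low's payoffs gives 21q − 11 = −16q + 8 ⇒ q = 19/37.

-8/37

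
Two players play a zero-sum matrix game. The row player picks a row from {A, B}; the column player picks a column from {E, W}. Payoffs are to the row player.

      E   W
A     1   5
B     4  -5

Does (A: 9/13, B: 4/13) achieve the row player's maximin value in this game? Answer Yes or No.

Against E this mix gives (9/13)·1 + (4/13)·4 = 25/13.
Against W this mix gives (9/13)·5 + (4/13)·(-5) = 25/13.
All of the column player's active replies (E, W) yield 25/13, and no column does worse for the row player. The mix makes the column player indifferent and guarantees 25/13, so it is optimal.

Yes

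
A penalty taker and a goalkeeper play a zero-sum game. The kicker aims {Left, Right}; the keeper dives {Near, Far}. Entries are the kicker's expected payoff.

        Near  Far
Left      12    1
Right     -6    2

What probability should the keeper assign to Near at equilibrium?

1/19

Row minima: Left → 1, Right → -6; maximin = 1.
Column maxima: Near → 12, Far → 2; minimax = 2.
1 ≠ 2, so there is no saddle point; optimal play is mixed.
Let the kicker play Left with probability p. Expected payoff against Near: 12p + (-6)(1−p) = 18p − 6; against Far: 1p + 2(1−p) = −p + 2.
Setting these equal: 18p − 6 = −p + 2 ⇒ 19p = 8 ⇒ p = 8/19, and the value is (18)·(8/19) − 6 = 30/19.
For the keeper: with q = P(Near), equating Left's and Right's payoffs gives 11q + 1 = −8q + 2 ⇒ q = 1/19.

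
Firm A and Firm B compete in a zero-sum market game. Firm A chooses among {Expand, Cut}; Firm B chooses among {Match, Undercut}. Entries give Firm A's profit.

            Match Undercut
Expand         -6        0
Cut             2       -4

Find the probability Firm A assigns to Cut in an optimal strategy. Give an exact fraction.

Row minima: Expand → -6, Cut → -4; maximin = -4.
Column maxima: Match → 2, Undercut → 0; minimax = 0.
-4 ≠ 0, so there is no saddle point; optimal play is mixed.
Let Firm A play Expand with probability p. Expected payoff against Match: (-6)p + 2(1−p) = −8p + 2; against Undercut: 0p + (-4)(1−p) = 4p − 4.
Setting these equal: −8p + 2 = 4p − 4 ⇒ −12p = -6 ⇒ p = 1/2, and the value is (-8)·(1/2) + 2 = -2.
For Firm B: with q = P(Match), equating Expand's and Cut's payoffs gives −6q = 6q − 4 ⇒ q = 1/3.

1/2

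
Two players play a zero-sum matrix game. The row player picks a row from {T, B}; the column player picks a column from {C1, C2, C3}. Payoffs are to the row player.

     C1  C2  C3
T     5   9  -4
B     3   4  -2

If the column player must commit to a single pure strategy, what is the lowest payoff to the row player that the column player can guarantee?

-2

Column maxima: C1 → 5, C2 → 9, C3 → -2.
The smallest of these is -2.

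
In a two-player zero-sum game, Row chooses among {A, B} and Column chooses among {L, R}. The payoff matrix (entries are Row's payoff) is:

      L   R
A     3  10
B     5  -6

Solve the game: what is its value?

34/9

Row minima: A → 3, B → -6; maximin = 3.
Column maxima: L → 5, R → 10; minimax = 5.
3 ≠ 5, so there is no saddle point; optimal play is mixed.
Let Row play A with probability p. Expected payoff against L: 3p + 5(1−p) = −2p + 5; against R: 10p + (-6)(1−p) = 16p − 6.
Setting these equal: −2p + 5 = 16p − 6 ⇒ −18p = -11 ⇒ p = 11/18, and the value is (-2)·(11/18) + 5 = 34/9.
For Column: with q = P(L), equating A's and B's payoffs gives −7q + 10 = 11q − 6 ⇒ q = 8/9.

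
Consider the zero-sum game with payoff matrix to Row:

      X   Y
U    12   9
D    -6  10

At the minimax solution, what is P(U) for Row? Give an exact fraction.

Row minima: U → 9, D → -6; maximin = 9.
Column maxima: X → 12, Y → 10; minimax = 10.
9 ≠ 10, so there is no saddle point; optimal play is mixed.
Let Row play U with probability p. Expected payoff against X: 12p + (-6)(1−p) = 18p − 6; against Y: 9p + 10(1−p) = −p + 10.
Setting these equal: 18p − 6 = −p + 10 ⇒ 19p = 16 ⇒ p = 16/19, and the value is (18)·(16/19) − 6 = 174/19.
For Column: with q = P(X), equating U's and D's payoffs gives 3q + 9 = −16q + 10 ⇒ q = 1/19.

16/19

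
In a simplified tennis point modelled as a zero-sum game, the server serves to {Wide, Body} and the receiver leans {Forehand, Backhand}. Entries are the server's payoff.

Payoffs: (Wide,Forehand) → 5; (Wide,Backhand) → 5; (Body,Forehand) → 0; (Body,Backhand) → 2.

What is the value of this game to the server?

5

Row minima: Wide → 5, Body → 0; maximin = 5.
Column maxima: Forehand → 5, Backhand → 5; minimax = 5.
Since maximin = minimax = 5, there is a saddle point and the value is 5.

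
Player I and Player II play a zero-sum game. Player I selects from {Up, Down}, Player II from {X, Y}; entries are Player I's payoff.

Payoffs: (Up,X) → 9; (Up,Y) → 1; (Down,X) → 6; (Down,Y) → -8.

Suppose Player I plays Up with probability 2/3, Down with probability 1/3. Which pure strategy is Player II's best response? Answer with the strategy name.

Y

If Player II plays X, Player I's expected payoff is (2/3)·9 + (1/3)·6 = 8.
If Player II plays Y, Player I's expected payoff is (2/3)·1 + (1/3)·(-8) = -2.
Player II minimizes Player I's payoff; the smallest is -2, so the best response is Y.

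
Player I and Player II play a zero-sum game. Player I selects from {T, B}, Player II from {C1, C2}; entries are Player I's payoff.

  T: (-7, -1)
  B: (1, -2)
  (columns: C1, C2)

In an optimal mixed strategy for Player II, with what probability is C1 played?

1/9

Row minima: T → -7, B → -2; maximin = -2.
Column maxima: C1 → 1, C2 → -1; minimax = -1.
-2 ≠ -1, so there is no saddle point; optimal play is mixed.
Let Player I play T with probability p. Expected payoff against C1: (-7)p + 1(1−p) = −8p + 1; against C2: (-1)p + (-2)(1−p) = p − 2.
Setting these equal: −8p + 1 = p − 2 ⇒ −9p = -3 ⇒ p = 1/3, and the value is (-8)·(1/3) + 1 = -5/3.
For Player II: with q = P(C1), equating T's and B's payoffs gives −6q − 1 = 3q − 2 ⇒ q = 1/9.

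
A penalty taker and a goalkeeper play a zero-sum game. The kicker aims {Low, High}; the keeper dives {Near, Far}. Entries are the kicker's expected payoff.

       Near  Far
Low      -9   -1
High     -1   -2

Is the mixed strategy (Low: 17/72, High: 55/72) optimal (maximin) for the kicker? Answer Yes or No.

No

Against Near this mix gives (17/72)·(-9) + (55/72)·(-1) = -26/9.
Against Far this mix gives (17/72)·(-1) + (55/72)·(-2) = -127/72.
The keeper will play Near, holding the kicker to -26/9. Shifting weight toward the row that does better against Near would raise this floor (the equalizing mix achieves -17/9 against both Near and Far), so the proposed strategy is not optimal.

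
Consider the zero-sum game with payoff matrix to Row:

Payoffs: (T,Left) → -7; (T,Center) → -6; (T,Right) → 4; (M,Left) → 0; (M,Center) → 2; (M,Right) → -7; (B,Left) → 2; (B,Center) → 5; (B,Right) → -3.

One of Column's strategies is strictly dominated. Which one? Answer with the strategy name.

Center

Left holds Row's payoff strictly below Center in every row: -7 < -6, 0 < 2, 2 < 5.
So Center is strictly dominated for Column.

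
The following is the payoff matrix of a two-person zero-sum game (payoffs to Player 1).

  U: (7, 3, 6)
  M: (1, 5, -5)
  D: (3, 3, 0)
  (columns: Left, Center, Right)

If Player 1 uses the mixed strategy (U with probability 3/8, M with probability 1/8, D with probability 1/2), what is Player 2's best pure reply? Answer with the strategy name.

Right

If Player 2 plays Left, Player 1's expected payoff is (3/8)·7 + (1/8)·1 + (1/2)·3 = 17/4.
If Player 2 plays Center, Player 1's expected payoff is (3/8)·3 + (1/8)·5 + (1/2)·3 = 13/4.
If Player 2 plays Right, Player 1's expected payoff is (3/8)·6 + (1/8)·(-5) + (1/2)·0 = 13/8.
Player 2 minimizes Player 1's payoff; the smallest is 13/8, so the best response is Right.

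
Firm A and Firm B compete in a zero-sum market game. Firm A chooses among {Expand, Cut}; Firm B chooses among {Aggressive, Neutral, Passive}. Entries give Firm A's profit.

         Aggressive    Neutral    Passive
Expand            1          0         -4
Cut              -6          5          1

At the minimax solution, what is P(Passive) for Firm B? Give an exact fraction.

7/12

Row minima: Expand → -4, Cut → -6; maximin = -4.
Column maxima: Aggressive → 1, Neutral → 5, Passive → 1; minimax = 1.
-4 ≠ 1, so there is no saddle point; optimal play is mixed.
Neutral is strictly dominated by Passive (it gives Firm A strictly more in every row), so Firm B never plays it.
On the remaining 2×2 (Expand, Cut vs Aggressive, Passive):
Let Firm A play Expand with probability p. Expected payoff against Aggressive: 1p + (-6)(1−p) = 7p − 6; against Passive: (-4)p + 1(1−p) = −5p + 1.
Setting these equal: 7p − 6 = −5p + 1 ⇒ 12p = 7 ⇒ p = 7/12, and the value is (7)·(7/12) − 6 = -23/12.
For Firm B: with q = P(Aggressive), equating Expand's and Cut's payoffs gives 5q − 4 = −7q + 1 ⇒ q = 5/12.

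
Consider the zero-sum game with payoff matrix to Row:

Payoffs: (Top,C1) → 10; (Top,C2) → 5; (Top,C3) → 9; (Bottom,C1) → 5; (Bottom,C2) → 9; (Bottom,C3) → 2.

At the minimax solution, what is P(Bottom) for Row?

Row minima: Top → 5, Bottom → 2; maximin = 5.
Column maxima: C1 → 10, C2 → 9, C3 → 9; minimax = 9.
5 ≠ 9, so there is no saddle point; optimal play is mixed.
C1 is strictly dominated by C3 (it gives Row strictly more in every row), so Column never plays it.
On the remaining 2×2 (Top, Bottom vs C2, C3):
Let Row play Top with probability p. Expected payoff against C2: 5p + 9(1−p) = −4p + 9; against C3: 9p + 2(1−p) = 7p + 2.
Setting these equal: −4p + 9 = 7p + 2 ⇒ −11p = -7 ⇒ p = 7/11, and the value is (-4)·(7/11) + 9 = 71/11.
For Column: with q = P(C2), equating Top's and Bottom's payoffs gives −4q + 9 = 7q + 2 ⇒ q = 7/11.

4/11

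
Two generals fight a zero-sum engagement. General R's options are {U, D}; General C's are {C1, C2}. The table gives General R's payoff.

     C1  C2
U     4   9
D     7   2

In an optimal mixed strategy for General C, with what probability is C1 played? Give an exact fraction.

Row minima: U → 4, D → 2; maximin = 4.
Column maxima: C1 → 7, C2 → 9; minimax = 7.
4 ≠ 7, so there is no saddle point; optimal play is mixed.
Let General R play U with probability p. Expected payoff against C1: 4p + 7(1−p) = −3p + 7; against C2: 9p + 2(1−p) = 7p + 2.
Setting these equal: −3p + 7 = 7p + 2 ⇒ −10p = -5 ⇒ p = 1/2, and the value is (-3)·(1/2) + 7 = 11/2.
For General C: with q = P(C1), equating U's and D's payoffs gives −5q + 9 = 5q + 2 ⇒ q = 7/10.

7/10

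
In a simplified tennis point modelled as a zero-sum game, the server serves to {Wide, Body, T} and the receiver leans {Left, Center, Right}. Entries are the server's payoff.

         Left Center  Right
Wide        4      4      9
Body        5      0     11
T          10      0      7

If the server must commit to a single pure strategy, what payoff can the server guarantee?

4

Row minima: Wide → 4, Body → 0, T → 0.
The best of these is 4.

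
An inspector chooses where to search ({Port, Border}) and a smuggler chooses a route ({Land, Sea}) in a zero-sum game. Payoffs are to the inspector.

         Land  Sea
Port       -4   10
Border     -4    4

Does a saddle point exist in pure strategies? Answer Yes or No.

Row minima: Port → -4, Border → -4; maximin = -4.
Column maxima: Land → -4, Sea → 10; minimax = -4.
maximin = minimax = -4, so a saddle point exists.

Yes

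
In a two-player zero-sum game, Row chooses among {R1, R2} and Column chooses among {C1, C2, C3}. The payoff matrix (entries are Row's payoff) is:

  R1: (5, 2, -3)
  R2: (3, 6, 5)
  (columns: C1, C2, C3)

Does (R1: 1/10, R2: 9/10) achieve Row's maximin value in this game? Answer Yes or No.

Against C1 this mix gives (1/10)·5 + (9/10)·3 = 16/5.
Against C2 this mix gives (1/10)·2 + (9/10)·6 = 28/5.
Against C3 this mix gives (1/10)·(-3) + (9/10)·5 = 21/5.
Column will play C1, holding Row to 16/5. Shifting weight toward the row that does better against C1 would raise this floor (the equalizing mix achieves 17/5 against both C1 and C3), so the proposed strategy is not optimal.

No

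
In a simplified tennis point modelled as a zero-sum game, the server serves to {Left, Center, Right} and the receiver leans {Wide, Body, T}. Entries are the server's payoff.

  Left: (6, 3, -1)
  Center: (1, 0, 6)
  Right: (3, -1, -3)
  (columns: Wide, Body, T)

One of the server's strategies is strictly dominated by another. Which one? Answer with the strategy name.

Right

Left gives a strictly higher payoff than Right against every column: 6 > 3, 3 > -1, -1 > -3.
So Right is strictly dominated and the server never plays it.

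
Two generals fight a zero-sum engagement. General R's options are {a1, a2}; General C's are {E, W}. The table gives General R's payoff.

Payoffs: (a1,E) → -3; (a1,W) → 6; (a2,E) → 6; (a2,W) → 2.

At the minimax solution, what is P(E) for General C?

4/13

Row minima: a1 → -3, a2 → 2; maximin = 2.
Column maxima: E → 6, W → 6; minimax = 6.
2 ≠ 6, so there is no saddle point; optimal play is mixed.
Let General R play a1 with probability p. Expected payoff against E: (-3)p + 6(1−p) = −9p + 6; against W: 6p + 2(1−p) = 4p + 2.
Setting these equal: −9p + 6 = 4p + 2 ⇒ −13p = -4 ⇒ p = 4/13, and the value is (-9)·(4/13) + 6 = 42/13.
For General C: with q = P(E), equating a1's and a2's payoffs gives −9q + 6 = 4q + 2 ⇒ q = 4/13.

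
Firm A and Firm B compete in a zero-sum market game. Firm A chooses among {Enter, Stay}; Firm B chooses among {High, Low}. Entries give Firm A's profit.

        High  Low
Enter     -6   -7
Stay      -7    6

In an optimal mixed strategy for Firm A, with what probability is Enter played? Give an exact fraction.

Row minima: Enter → -7, Stay → -7; maximin = -7.
Column maxima: High → -6, Low → 6; minimax = -6.
-7 ≠ -6, so there is no saddle point; optimal play is mixed.
Let Firm A play Enter with probability p. Expected payoff against High: (-6)p + (-7)(1−p) = p − 7; against Low: (-7)p + 6(1−p) = −13p + 6.
Setting these equal: p − 7 = −13p + 6 ⇒ 14p = 13 ⇒ p = 13/14, and the value is (1)·(13/14) − 7 = -85/14.
For Firm B: with q = P(High), equating Enter's and Stay's payoffs gives q − 7 = −13q + 6 ⇒ q = 13/14.

13/14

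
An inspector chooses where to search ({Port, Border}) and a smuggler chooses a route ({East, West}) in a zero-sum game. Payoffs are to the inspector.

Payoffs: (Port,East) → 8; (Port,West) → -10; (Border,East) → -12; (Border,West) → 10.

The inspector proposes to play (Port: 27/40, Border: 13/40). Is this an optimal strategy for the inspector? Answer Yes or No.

Against East this mix gives (27/40)·8 + (13/40)·(-12) = 3/2.
Against West this mix gives (27/40)·(-10) + (13/40)·10 = -7/2.
The smuggler will play West, holding the inspector to -7/2. Shifting weight toward the row that does better against West would raise this floor (the equalizing mix achieves -1 against both West and East), so the proposed strategy is not optimal.

No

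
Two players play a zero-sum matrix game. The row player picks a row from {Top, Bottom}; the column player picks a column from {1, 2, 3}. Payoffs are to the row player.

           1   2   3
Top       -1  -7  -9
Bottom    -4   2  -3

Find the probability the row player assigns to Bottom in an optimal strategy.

8/9

Row minima: Top → -9, Bottom → -4; maximin = -4.
Column maxima: 1 → -1, 2 → 2, 3 → -3; minimax = -3.
-4 ≠ -3, so there is no saddle point; optimal play is mixed.
2 is strictly dominated by 3 (it gives the row player strictly more in every row), so the column player never plays it.
On the remaining 2×2 (Top, Bottom vs 1, 3):
Let the row player play Top with probability p. Expected payoff against 1: (-1)p + (-4)(1−p) = 3p − 4; against 3: (-9)p + (-3)(1−p) = −6p − 3.
Setting these equal: 3p − 4 = −6p − 3 ⇒ 9p = 1 ⇒ p = 1/9, and the value is (3)·(1/9) − 4 = -11/3.
For the column player: with q = P(1), equating Top's and Bottom's payoffs gives 8q − 9 = −q − 3 ⇒ q = 2/3.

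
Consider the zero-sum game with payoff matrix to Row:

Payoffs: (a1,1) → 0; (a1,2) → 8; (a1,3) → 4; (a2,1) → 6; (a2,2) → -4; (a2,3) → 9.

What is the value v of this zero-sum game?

Row minima: a1 → 0, a2 → -4; maximin = 0.
Column maxima: 1 → 6, 2 → 8, 3 → 9; minimax = 6.
0 ≠ 6, so there is no saddle point; optimal play is mixed.
3 is strictly dominated by 1 (it gives Row strictly more in every row), so Column never plays it.
On the remaining 2×2 (a1, a2 vs 1, 2):
Let Row play a1 with probability p. Expected payoff against 1: 0p + 6(1−p) = −6p + 6; against 2: 8p + (-4)(1−p) = 12p − 4.
Setting these equal: −6p + 6 = 12p − 4 ⇒ −18p = -10 ⇒ p = 5/9, and the value is (-6)·(5/9) + 6 = 8/3.
For Column: with q = P(1), equating a1's and a2's payoffs gives −8q + 8 = 10q − 4 ⇒ q = 2/3.

8/3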